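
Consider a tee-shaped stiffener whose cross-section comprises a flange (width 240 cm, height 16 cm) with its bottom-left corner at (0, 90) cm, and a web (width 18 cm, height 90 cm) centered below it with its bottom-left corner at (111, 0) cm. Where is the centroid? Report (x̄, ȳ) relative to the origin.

Part | A | x̄ᵢ | ȳᵢ | A·x̄ᵢ | A·ȳᵢ
web | 1620.00 | 120.00 | 45.00 | 194400.00 | 72900.00
flange | 3840.00 | 120.00 | 98.00 | 460800.00 | 376320.00
Σ | 5460.00 |  |  | 655200.00 | 449220.00
x̄ = 655200.00 / 5460.00 = 120.00 cm
ȳ = 449220.00 / 5460.00 = 82.27 cm

x̄ = 120.00 cm, ȳ = 82.27 cm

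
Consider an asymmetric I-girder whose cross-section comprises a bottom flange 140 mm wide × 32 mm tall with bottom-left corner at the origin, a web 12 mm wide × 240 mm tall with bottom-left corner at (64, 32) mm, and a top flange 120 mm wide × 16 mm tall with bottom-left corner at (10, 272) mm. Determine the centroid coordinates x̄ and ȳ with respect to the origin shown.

x̄ = 70.00 mm, ȳ = 112.83 mm

bottom flange: A = 140 × 32 = 4480.00, centroid at (70.00, 16.00).
web: A = 12 × 240 = 2880.00, centroid at (70.00, 152.00).
top flange: A = 120 × 16 = 1920.00, centroid at (70.00, 280.00).
ΣA = 9280.00 mm²
ΣAx̄ = (4480.00)(70.00) + (2880.00)(70.00) + (1920.00)(70.00) = 649600.00 mm³
ΣAȳ = (4480.00)(16.00) + (2880.00)(152.00) + (1920.00)(280.00) = 1047040.00 mm³
x̄ = 649600.00 / 9280.00 = 70.00 mm
ȳ = 1047040.00 / 9280.00 = 112.83 mm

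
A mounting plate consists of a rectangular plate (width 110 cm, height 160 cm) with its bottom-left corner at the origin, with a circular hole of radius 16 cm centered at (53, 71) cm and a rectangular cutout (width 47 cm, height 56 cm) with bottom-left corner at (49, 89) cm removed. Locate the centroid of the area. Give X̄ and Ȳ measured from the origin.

X̄ = 51.86 cm, Ȳ = 73.64 cm

Part | A | x̄ᵢ | ȳᵢ | A·x̄ᵢ | A·ȳᵢ
plate | 17600.00 | 55.00 | 80.00 | 968000.00 | 1408000.00
hole 1 | -804.25 | 53.00 | 71.00 | -42625.13 | -57101.59
hole 2 | -2632.00 | 72.50 | 117.00 | -190820.00 | -307944.00
Σ | 14163.75 |  |  | 734554.87 | 1042954.41
X̄ = 734554.87 / 14163.75 = 51.86 cm
Ȳ = 1042954.41 / 14163.75 = 73.64 cm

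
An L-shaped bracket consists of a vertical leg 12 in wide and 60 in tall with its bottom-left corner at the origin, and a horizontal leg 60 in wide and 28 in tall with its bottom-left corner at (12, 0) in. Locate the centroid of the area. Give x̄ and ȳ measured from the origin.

Part | A | x̄ᵢ | ȳᵢ | A·x̄ᵢ | A·ȳᵢ
vertical leg | 720.00 | 6.00 | 30.00 | 4320.00 | 21600.00
horizontal leg | 1680.00 | 42.00 | 14.00 | 70560.00 | 23520.00
Σ | 2400.00 |  |  | 74880.00 | 45120.00
x̄ = 74880.00 / 2400.00 = 31.20 in
ȳ = 45120.00 / 2400.00 = 18.80 in

x̄ = 31.20 in, ȳ = 18.80 in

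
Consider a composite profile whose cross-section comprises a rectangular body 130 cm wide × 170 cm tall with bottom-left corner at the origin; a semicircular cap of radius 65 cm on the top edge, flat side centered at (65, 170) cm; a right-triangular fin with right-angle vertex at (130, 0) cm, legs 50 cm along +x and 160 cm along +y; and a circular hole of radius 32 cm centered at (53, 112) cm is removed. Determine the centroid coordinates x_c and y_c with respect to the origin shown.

x_c = 77.37 cm, y_c = 103.08 cm

rectangular body: A = 130 × 170 = 22100.00, centroid at (65.00, 85.00).
semicircular top: A = ½π·65² = 6636.61, centroid at (65.00, 197.59).
triangular fin: A = ½·50·160 = 4000.00, centroid at (146.67, 53.33).
hole: A = −π·32² = -3216.99, centroid at (53.00, 112.00).
ΣA = 29519.62 cm², ΣAx_c = 2284046.09 cm³, ΣAy_c = 3042838.15 cm³.
x_c = 2284046.09/29519.62 = 77.37 cm; y_c = 3042838.15/29519.62 = 103.08 cm.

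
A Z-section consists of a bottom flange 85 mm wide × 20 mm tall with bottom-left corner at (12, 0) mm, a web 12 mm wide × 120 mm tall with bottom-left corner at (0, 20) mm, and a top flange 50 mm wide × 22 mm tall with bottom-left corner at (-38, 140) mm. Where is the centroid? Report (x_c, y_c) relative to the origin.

x_c = 20.52 mm, y_c = 70.35 mm

bottom flange: A = 85 × 20 = 1700.00, centroid at (54.50, 10.00).
web: A = 12 × 120 = 1440.00, centroid at (6.00, 80.00).
top flange: A = 50 × 22 = 1100.00, centroid at (-13.00, 151.00).
ΣA = 4240.00 mm²
ΣAx_c = (1700.00)(54.50) + (1440.00)(6.00) + (1100.00)(-13.00) = 86990.00 mm³
ΣAy_c = (1700.00)(10.00) + (1440.00)(80.00) + (1100.00)(151.00) = 298300.00 mm³
x_c = 86990.00 / 4240.00 = 20.52 mm
y_c = 298300.00 / 4240.00 = 70.35 mm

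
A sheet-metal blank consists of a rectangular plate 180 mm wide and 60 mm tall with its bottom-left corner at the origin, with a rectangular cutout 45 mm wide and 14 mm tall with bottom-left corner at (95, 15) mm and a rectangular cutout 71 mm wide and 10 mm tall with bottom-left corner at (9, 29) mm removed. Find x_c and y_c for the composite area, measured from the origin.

x_c = 91.58 mm, y_c = 30.23 mm

plate: A = 180 × 60 = 10800.00, centroid at (90.00, 30.00).
hole 1: A = −(45 × 14) = -630.00, centroid at (117.50, 22.00).
hole 2: A = −(71 × 10) = -710.00, centroid at (44.50, 34.00).
ΣA = 9460.00 mm², ΣAx_c = 866380.00 mm³, ΣAy_c = 286000.00 mm³.
x_c = 866380.00/9460.00 = 91.58 mm; y_c = 286000.00/9460.00 = 30.23 mm.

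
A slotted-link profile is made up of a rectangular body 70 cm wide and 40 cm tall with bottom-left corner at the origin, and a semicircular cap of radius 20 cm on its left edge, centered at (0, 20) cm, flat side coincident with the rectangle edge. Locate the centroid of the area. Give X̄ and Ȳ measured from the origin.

X̄ = 27.03 cm, Ȳ = 20.00 cm

rectangular body: A = 70 × 40 = 2800.00, centroid at (35.00, 20.00).
semicircular end: A = ½π·20² = 628.32, centroid at (-8.49, 20.00).
ΣA = 3428.32 cm²
ΣAX̄ = (2800.00)(35.00) + (628.32)(-8.49) = 92666.67 cm³
ΣAȲ = (2800.00)(20.00) + (628.32)(20.00) = 68566.37 cm³
X̄ = 92666.67 / 3428.32 = 27.03 cm
Ȳ = 68566.37 / 3428.32 = 20.00 cm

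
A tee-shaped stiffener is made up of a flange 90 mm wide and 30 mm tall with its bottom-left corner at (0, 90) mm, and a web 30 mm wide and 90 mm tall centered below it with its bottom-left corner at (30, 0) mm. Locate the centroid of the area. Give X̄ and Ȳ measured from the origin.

X̄ = 45.00 mm, Ȳ = 75.00 mm

Part | A | x̄ᵢ | ȳᵢ | A·x̄ᵢ | A·ȳᵢ
web | 2700.00 | 45.00 | 45.00 | 121500.00 | 121500.00
flange | 2700.00 | 45.00 | 105.00 | 121500.00 | 283500.00
Σ | 5400.00 |  |  | 243000.00 | 405000.00
X̄ = 243000.00 / 5400.00 = 45.00 mm
Ȳ = 405000.00 / 5400.00 = 75.00 mm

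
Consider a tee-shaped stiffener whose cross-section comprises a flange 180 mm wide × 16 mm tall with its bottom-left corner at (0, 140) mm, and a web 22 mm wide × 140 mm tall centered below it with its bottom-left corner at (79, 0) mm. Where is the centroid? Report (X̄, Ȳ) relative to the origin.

X̄ = 90.00 mm, Ȳ = 107.69 mm

Part | A | x̄ᵢ | ȳᵢ | A·x̄ᵢ | A·ȳᵢ
web | 3080.00 | 90.00 | 70.00 | 277200.00 | 215600.00
flange | 2880.00 | 90.00 | 148.00 | 259200.00 | 426240.00
Σ | 5960.00 |  |  | 536400.00 | 641840.00
X̄ = 536400.00 / 5960.00 = 90.00 mm
Ȳ = 641840.00 / 5960.00 = 107.69 mm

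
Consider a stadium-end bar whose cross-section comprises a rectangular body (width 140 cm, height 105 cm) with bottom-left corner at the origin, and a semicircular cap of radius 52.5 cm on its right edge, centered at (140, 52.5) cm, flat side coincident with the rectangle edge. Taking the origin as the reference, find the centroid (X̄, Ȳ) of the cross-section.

Part | A | x̄ᵢ | ȳᵢ | A·x̄ᵢ | A·ȳᵢ
rectangular body | 14700.00 | 70.00 | 52.50 | 1029000.00 | 771750.00
semicircular end | 4329.51 | 162.28 | 52.50 | 702599.78 | 227299.14
Σ | 19029.51 |  |  | 1731599.78 | 999049.14
X̄ = 1731599.78 / 19029.51 = 91.00 cm
Ȳ = 999049.14 / 19029.51 = 52.50 cm

X̄ = 91.00 cm, Ȳ = 52.50 cm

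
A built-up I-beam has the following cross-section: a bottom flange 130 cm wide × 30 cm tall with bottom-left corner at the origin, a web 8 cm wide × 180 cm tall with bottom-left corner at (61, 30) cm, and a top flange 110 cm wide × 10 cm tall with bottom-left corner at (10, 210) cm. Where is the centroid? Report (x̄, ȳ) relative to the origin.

bottom flange: A = 130 × 30 = 3900.00, centroid at (65.00, 15.00).
web: A = 8 × 180 = 1440.00, centroid at (65.00, 120.00).
top flange: A = 110 × 10 = 1100.00, centroid at (65.00, 215.00).
ΣA = 6440.00 cm², ΣAx̄ = 418600.00 cm³, ΣAȳ = 467800.00 cm³.
x̄ = 418600.00/6440.00 = 65.00 cm; ȳ = 467800.00/6440.00 = 72.64 cm.

x̄ = 65.00 cm, ȳ = 72.64 cm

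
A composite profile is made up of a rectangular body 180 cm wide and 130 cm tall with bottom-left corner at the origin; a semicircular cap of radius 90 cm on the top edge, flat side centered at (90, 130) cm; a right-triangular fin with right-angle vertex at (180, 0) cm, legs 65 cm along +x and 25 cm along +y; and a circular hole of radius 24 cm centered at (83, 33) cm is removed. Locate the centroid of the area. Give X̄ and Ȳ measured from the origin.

X̄ = 92.94 cm, Ȳ = 102.72 cm

rectangular body: A = 180 × 130 = 23400.00, centroid at (90.00, 65.00).
semicircular top: A = ½π·90² = 12723.45, centroid at (90.00, 168.20).
triangular fin: A = ½·65·25 = 812.50, centroid at (201.67, 8.33).
hole: A = −π·24² = -1809.56, centroid at (83.00, 33.00).
ΣA = 35126.39 cm², ΣAX̄ = 3264771.43 cm³, ΣAȲ = 3608103.97 cm³.
X̄ = 3264771.43/35126.39 = 92.94 cm; Ȳ = 3608103.97/35126.39 = 102.72 cm.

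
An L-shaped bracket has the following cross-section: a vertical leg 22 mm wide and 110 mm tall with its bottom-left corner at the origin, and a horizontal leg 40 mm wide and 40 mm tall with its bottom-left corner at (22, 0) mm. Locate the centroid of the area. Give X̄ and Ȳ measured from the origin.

X̄ = 23.34 mm, Ȳ = 41.07 mm

vertical leg: A = 22 × 110 = 2420.00, centroid at (11.00, 55.00).
horizontal leg: A = 40 × 40 = 1600.00, centroid at (42.00, 20.00).
ΣA = 4020.00 mm², ΣAX̄ = 93820.00 mm³, ΣAȲ = 165100.00 mm³.
X̄ = 93820.00/4020.00 = 23.34 mm; Ȳ = 165100.00/4020.00 = 41.07 mm.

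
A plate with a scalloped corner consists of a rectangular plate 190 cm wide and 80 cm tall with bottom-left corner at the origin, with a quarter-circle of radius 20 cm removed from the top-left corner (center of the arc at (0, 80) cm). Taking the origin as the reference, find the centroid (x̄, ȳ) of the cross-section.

x̄ = 96.83 cm, ȳ = 39.33 cm

Part | A | x̄ᵢ | ȳᵢ | A·x̄ᵢ | A·ȳᵢ
plate | 15200.00 | 95.00 | 40.00 | 1444000.00 | 608000.00
removed quarter-circle | -314.16 | 8.49 | 71.51 | -2666.67 | -22466.07
Σ | 14885.84 |  |  | 1441333.33 | 585533.93
x̄ = 1441333.33 / 14885.84 = 96.83 cm
ȳ = 585533.93 / 14885.84 = 39.33 cm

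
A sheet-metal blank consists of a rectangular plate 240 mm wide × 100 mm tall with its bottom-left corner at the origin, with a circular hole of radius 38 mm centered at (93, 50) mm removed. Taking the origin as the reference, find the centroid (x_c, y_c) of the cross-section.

Part | A | x̄ᵢ | ȳᵢ | A·x̄ᵢ | A·ȳᵢ
plate | 24000.00 | 120.00 | 50.00 | 2880000.00 | 1200000.00
hole | -4536.46 | 93.00 | 50.00 | -421890.76 | -226822.99
Σ | 19463.54 |  |  | 2458109.24 | 973177.01
x_c = 2458109.24 / 19463.54 = 126.29 mm
y_c = 973177.01 / 19463.54 = 50.00 mm

x_c = 126.29 mm, y_c = 50.00 mm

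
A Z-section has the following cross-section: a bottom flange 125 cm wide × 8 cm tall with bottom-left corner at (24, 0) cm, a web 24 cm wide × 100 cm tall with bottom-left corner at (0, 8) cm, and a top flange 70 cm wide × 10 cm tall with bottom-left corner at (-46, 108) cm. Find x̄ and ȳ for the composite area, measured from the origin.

x̄ = 26.24 cm, ȳ = 54.22 cm

Part | A | x̄ᵢ | ȳᵢ | A·x̄ᵢ | A·ȳᵢ
bottom flange | 1000.00 | 86.50 | 4.00 | 86500.00 | 4000.00
web | 2400.00 | 12.00 | 58.00 | 28800.00 | 139200.00
top flange | 700.00 | -11.00 | 113.00 | -7700.00 | 79100.00
Σ | 4100.00 |  |  | 107600.00 | 222300.00
x̄ = 107600.00 / 4100.00 = 26.24 cm
ȳ = 222300.00 / 4100.00 = 54.22 cm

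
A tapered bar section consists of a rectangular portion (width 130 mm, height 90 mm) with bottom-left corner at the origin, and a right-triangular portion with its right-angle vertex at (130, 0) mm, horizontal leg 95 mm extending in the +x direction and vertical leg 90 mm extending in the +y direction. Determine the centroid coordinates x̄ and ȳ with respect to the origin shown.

rectangular portion: A = 130 × 90 = 11700.00, centroid at (65.00, 45.00).
triangular portion: A = ½·95·90 = 4275.00, centroid at (161.67, 30.00).
ΣA = 15975.00 mm²
ΣAx̄ = (11700.00)(65.00) + (4275.00)(161.67) = 1451625.00 mm³
ΣAȳ = (11700.00)(45.00) + (4275.00)(30.00) = 654750.00 mm³
x̄ = 1451625.00 / 15975.00 = 90.87 mm
ȳ = 654750.00 / 15975.00 = 40.99 mm

x̄ = 90.87 mm, ȳ = 40.99 mm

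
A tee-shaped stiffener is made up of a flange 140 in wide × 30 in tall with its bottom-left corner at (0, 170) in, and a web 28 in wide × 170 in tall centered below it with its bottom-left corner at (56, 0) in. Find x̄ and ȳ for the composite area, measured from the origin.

x̄ = 70.00 in, ȳ = 131.88 in

web: A = 28 × 170 = 4760.00, centroid at (70.00, 85.00).
flange: A = 140 × 30 = 4200.00, centroid at (70.00, 185.00).
ΣA = 8960.00 in², ΣAx̄ = 627200.00 in³, ΣAȳ = 1181600.00 in³.
x̄ = 627200.00/8960.00 = 70.00 in; ȳ = 1181600.00/8960.00 = 131.88 in.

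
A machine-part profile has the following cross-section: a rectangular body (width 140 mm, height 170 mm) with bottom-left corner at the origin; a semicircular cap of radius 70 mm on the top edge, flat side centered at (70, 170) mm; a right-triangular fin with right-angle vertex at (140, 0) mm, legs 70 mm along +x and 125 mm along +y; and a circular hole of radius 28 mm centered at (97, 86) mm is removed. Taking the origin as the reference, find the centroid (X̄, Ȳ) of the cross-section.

Part | A | x̄ᵢ | ȳᵢ | A·x̄ᵢ | A·ȳᵢ
rectangular body | 23800.00 | 70.00 | 85.00 | 1666000.00 | 2023000.00
semicircular top | 7696.90 | 70.00 | 199.71 | 538783.14 | 1537140.01
triangular fin | 4375.00 | 163.33 | 41.67 | 714583.33 | 182291.67
hole | -2463.01 | 97.00 | 86.00 | -238911.84 | -211818.74
Σ | 33408.89 |  |  | 2680454.64 | 3530612.93
X̄ = 2680454.64 / 33408.89 = 80.23 mm
Ȳ = 3530612.93 / 33408.89 = 105.68 mm

X̄ = 80.23 mm, Ȳ = 105.68 mm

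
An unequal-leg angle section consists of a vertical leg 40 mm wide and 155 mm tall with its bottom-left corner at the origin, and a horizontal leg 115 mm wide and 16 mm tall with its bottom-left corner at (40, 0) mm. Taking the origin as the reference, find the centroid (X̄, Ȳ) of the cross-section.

X̄ = 37.74 mm, Ȳ = 61.59 mm

Part | A | x̄ᵢ | ȳᵢ | A·x̄ᵢ | A·ȳᵢ
vertical leg | 6200.00 | 20.00 | 77.50 | 124000.00 | 480500.00
horizontal leg | 1840.00 | 97.50 | 8.00 | 179400.00 | 14720.00
Σ | 8040.00 |  |  | 303400.00 | 495220.00
X̄ = 303400.00 / 8040.00 = 37.74 mm
Ȳ = 495220.00 / 8040.00 = 61.59 mm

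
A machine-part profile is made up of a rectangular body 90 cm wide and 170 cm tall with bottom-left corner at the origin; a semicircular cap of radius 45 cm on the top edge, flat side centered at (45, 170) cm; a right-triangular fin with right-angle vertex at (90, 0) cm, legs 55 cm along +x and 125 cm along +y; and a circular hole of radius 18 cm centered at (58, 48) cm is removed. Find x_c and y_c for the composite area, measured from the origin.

rectangular body: A = 90 × 170 = 15300.00, centroid at (45.00, 85.00).
semicircular top: A = ½π·45² = 3180.86, centroid at (45.00, 189.10).
triangular fin: A = ½·55·125 = 3437.50, centroid at (108.33, 41.67).
hole: A = −π·18² = -1017.88, centroid at (58.00, 48.00).
ΣA = 20900.49 cm², ΣAx_c = 1144997.84 cm³, ΣAy_c = 1996367.75 cm³.
x_c = 1144997.84/20900.49 = 54.78 cm; y_c = 1996367.75/20900.49 = 95.52 cm.

x_c = 54.78 cm, y_c = 95.52 cm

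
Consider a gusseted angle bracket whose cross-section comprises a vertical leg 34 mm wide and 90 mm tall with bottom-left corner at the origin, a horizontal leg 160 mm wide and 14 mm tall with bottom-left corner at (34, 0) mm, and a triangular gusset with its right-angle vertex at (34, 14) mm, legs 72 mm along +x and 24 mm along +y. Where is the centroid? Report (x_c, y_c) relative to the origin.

x_c = 58.00 mm, y_c = 27.97 mm

Part | A | x̄ᵢ | ȳᵢ | A·x̄ᵢ | A·ȳᵢ
vertical leg | 3060.00 | 17.00 | 45.00 | 52020.00 | 137700.00
horizontal leg | 2240.00 | 114.00 | 7.00 | 255360.00 | 15680.00
gusset | 864.00 | 58.00 | 22.00 | 50112.00 | 19008.00
Σ | 6164.00 |  |  | 357492.00 | 172388.00
x_c = 357492.00 / 6164.00 = 58.00 mm
y_c = 172388.00 / 6164.00 = 27.97 mm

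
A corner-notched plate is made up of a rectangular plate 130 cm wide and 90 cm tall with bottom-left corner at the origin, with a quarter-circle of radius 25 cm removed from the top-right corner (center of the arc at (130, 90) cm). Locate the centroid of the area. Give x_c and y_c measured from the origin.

x_c = 62.62 cm, y_c = 43.49 cm

plate: A = 130 × 90 = 11700.00, centroid at (65.00, 45.00).
removed quarter-circle: A = −¼π·25² = -490.87, centroid at (119.39, 79.39).
ΣA = 11209.13 cm²
ΣAx_c = (11700.00)(65.00) + (-490.87)(119.39) = 701894.73 cm³
ΣAy_c = (11700.00)(45.00) + (-490.87)(79.39) = 487529.69 cm³
x_c = 701894.73 / 11209.13 = 62.62 cm
y_c = 487529.69 / 11209.13 = 43.49 cm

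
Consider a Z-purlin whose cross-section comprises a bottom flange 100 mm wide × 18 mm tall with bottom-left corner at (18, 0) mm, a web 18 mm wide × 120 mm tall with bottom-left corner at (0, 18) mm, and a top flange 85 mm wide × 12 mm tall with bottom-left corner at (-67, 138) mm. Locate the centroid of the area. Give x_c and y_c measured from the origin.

bottom flange: A = 100 × 18 = 1800.00, centroid at (68.00, 9.00).
web: A = 18 × 120 = 2160.00, centroid at (9.00, 78.00).
top flange: A = 85 × 12 = 1020.00, centroid at (-24.50, 144.00).
ΣA = 4980.00 mm²
ΣAx_c = (1800.00)(68.00) + (2160.00)(9.00) + (1020.00)(-24.50) = 116850.00 mm³
ΣAy_c = (1800.00)(9.00) + (2160.00)(78.00) + (1020.00)(144.00) = 331560.00 mm³
x_c = 116850.00 / 4980.00 = 23.46 mm
y_c = 331560.00 / 4980.00 = 66.58 mm

x_c = 23.46 mm, y_c = 66.58 mm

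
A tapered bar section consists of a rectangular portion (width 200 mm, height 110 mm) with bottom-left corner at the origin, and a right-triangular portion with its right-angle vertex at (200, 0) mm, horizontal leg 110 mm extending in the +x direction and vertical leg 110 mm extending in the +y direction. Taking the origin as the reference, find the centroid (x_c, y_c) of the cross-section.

x_c = 129.48 mm, y_c = 51.05 mm

rectangular portion: A = 200 × 110 = 22000.00, centroid at (100.00, 55.00).
triangular portion: A = ½·110·110 = 6050.00, centroid at (236.67, 36.67).
ΣA = 28050.00 mm²
ΣAx_c = (22000.00)(100.00) + (6050.00)(236.67) = 3631833.33 mm³
ΣAy_c = (22000.00)(55.00) + (6050.00)(36.67) = 1431833.33 mm³
x_c = 3631833.33 / 28050.00 = 129.48 mm
y_c = 1431833.33 / 28050.00 = 51.05 mm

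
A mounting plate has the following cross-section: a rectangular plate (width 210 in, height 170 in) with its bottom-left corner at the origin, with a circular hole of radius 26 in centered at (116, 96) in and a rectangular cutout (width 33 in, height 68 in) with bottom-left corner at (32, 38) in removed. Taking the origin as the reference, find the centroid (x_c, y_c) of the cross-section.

x_c = 108.30 in, y_c = 85.19 in

plate: A = 210 × 170 = 35700.00, centroid at (105.00, 85.00).
hole 1: A = −π·26² = -2123.72, centroid at (116.00, 96.00).
hole 2: A = −(33 × 68) = -2244.00, centroid at (48.50, 72.00).
ΣA = 31332.28 in², ΣAx_c = 3393314.87 in³, ΣAy_c = 2669055.20 in³.
x_c = 3393314.87/31332.28 = 108.30 in; y_c = 2669055.20/31332.28 = 85.19 in.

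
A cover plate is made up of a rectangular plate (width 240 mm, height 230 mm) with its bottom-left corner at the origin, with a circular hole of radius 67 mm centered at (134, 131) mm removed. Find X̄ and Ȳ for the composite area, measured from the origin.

X̄ = 115.20 mm, Ȳ = 109.51 mm

plate: A = 240 × 230 = 55200.00, centroid at (120.00, 115.00).
hole: A = −π·67² = -14102.61, centroid at (134.00, 131.00).
ΣA = 41097.39 mm², ΣAX̄ = 4734250.34 mm³, ΣAȲ = 4500558.17 mm³.
X̄ = 4734250.34/41097.39 = 115.20 mm; Ȳ = 4500558.17/41097.39 = 109.51 mm.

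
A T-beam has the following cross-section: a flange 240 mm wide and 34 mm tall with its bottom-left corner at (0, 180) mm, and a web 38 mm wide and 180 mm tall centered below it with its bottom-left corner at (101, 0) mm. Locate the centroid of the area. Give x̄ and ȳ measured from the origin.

web: A = 38 × 180 = 6840.00, centroid at (120.00, 90.00).
flange: A = 240 × 34 = 8160.00, centroid at (120.00, 197.00).
ΣA = 15000.00 mm², ΣAx̄ = 1800000.00 mm³, ΣAȳ = 2223120.00 mm³.
x̄ = 1800000.00/15000.00 = 120.00 mm; ȳ = 2223120.00/15000.00 = 148.21 mm.

x̄ = 120.00 mm, ȳ = 148.21 mm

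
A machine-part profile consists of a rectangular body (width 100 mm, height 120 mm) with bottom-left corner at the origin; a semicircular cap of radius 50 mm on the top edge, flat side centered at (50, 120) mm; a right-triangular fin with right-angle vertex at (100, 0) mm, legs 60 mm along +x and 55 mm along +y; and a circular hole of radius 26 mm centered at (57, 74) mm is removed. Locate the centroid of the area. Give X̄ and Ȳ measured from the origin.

rectangular body: A = 100 × 120 = 12000.00, centroid at (50.00, 60.00).
semicircular top: A = ½π·50² = 3926.99, centroid at (50.00, 141.22).
triangular fin: A = ½·60·55 = 1650.00, centroid at (120.00, 18.33).
hole: A = −π·26² = -2123.72, centroid at (57.00, 74.00).
ΣA = 15453.27 mm², ΣAX̄ = 873297.69 mm³, ΣAȲ = 1147667.20 mm³.
X̄ = 873297.69/15453.27 = 56.51 mm; Ȳ = 1147667.20/15453.27 = 74.27 mm.

X̄ = 56.51 mm, Ȳ = 74.27 mm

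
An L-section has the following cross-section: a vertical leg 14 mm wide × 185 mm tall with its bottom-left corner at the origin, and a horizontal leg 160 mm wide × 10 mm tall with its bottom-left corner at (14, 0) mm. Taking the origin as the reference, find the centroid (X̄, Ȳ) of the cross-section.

X̄ = 40.22 mm, Ȳ = 59.09 mm

Part | A | x̄ᵢ | ȳᵢ | A·x̄ᵢ | A·ȳᵢ
vertical leg | 2590.00 | 7.00 | 92.50 | 18130.00 | 239575.00
horizontal leg | 1600.00 | 94.00 | 5.00 | 150400.00 | 8000.00
Σ | 4190.00 |  |  | 168530.00 | 247575.00
X̄ = 168530.00 / 4190.00 = 40.22 mm
Ȳ = 247575.00 / 4190.00 = 59.09 mm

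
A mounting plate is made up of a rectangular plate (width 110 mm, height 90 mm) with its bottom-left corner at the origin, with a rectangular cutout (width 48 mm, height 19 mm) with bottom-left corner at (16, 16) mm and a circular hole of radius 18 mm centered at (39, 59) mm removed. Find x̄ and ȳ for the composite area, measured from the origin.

plate: A = 110 × 90 = 9900.00, centroid at (55.00, 45.00).
hole 1: A = −(48 × 19) = -912.00, centroid at (40.00, 25.50).
hole 2: A = −π·18² = -1017.88, centroid at (39.00, 59.00).
ΣA = 7970.12 mm², ΣAx̄ = 468322.84 mm³, ΣAȳ = 362189.31 mm³.
x̄ = 468322.84/7970.12 = 58.76 mm; ȳ = 362189.31/7970.12 = 45.44 mm.

x̄ = 58.76 mm, ȳ = 45.44 mm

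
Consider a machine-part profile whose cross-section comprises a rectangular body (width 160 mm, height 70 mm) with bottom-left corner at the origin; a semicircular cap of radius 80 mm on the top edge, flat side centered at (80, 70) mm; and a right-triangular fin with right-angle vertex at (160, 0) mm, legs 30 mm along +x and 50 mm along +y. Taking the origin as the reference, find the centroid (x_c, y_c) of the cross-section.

x_c = 83.07 mm, y_c = 65.88 mm

rectangular body: A = 160 × 70 = 11200.00, centroid at (80.00, 35.00).
semicircular top: A = ½π·80² = 10053.10, centroid at (80.00, 103.95).
triangular fin: A = ½·30·50 = 750.00, centroid at (170.00, 16.67).
ΣA = 22003.10 mm²
ΣAx_c = (11200.00)(80.00) + (10053.10)(80.00) + (750.00)(170.00) = 1827747.72 mm³
ΣAy_c = (11200.00)(35.00) + (10053.10)(103.95) + (750.00)(16.67) = 1449550.09 mm³
x_c = 1827747.72 / 22003.10 = 83.07 mm
y_c = 1449550.09 / 22003.10 = 65.88 mm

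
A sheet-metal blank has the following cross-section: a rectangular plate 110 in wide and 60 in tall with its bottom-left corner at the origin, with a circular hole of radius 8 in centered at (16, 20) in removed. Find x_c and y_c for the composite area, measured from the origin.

plate: A = 110 × 60 = 6600.00, centroid at (55.00, 30.00).
hole: A = −π·8² = -201.06, centroid at (16.00, 20.00).
ΣA = 6398.94 in², ΣAx_c = 359783.01 in³, ΣAy_c = 193978.76 in³.
x_c = 359783.01/6398.94 = 56.23 in; y_c = 193978.76/6398.94 = 30.31 in.

x_c = 56.23 in, y_c = 30.31 in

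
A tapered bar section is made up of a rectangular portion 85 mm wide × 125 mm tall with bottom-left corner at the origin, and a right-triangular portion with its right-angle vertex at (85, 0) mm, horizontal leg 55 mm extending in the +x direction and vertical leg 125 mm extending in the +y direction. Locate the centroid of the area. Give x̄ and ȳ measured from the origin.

x̄ = 57.37 mm, ȳ = 57.41 mm

rectangular portion: A = 85 × 125 = 10625.00, centroid at (42.50, 62.50).
triangular portion: A = ½·55·125 = 3437.50, centroid at (103.33, 41.67).
ΣA = 14062.50 mm²
ΣAx̄ = (10625.00)(42.50) + (3437.50)(103.33) = 806770.83 mm³
ΣAȳ = (10625.00)(62.50) + (3437.50)(41.67) = 807291.67 mm³
x̄ = 806770.83 / 14062.50 = 57.37 mm
ȳ = 807291.67 / 14062.50 = 57.41 mm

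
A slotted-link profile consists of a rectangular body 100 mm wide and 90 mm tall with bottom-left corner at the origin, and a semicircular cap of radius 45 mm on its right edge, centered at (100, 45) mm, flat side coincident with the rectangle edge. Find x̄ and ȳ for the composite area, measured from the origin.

rectangular body: A = 100 × 90 = 9000.00, centroid at (50.00, 45.00).
semicircular end: A = ½π·45² = 3180.86, centroid at (119.10, 45.00).
ΣA = 12180.86 mm²
ΣAx̄ = (9000.00)(50.00) + (3180.86)(119.10) = 828836.26 mm³
ΣAȳ = (9000.00)(45.00) + (3180.86)(45.00) = 548138.82 mm³
x̄ = 828836.26 / 12180.86 = 68.04 mm
ȳ = 548138.82 / 12180.86 = 45.00 mm

x̄ = 68.04 mm, ȳ = 45.00 mm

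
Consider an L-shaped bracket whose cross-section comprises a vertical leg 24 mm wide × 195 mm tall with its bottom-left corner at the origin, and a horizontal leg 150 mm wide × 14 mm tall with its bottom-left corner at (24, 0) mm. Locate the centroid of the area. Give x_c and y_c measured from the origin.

vertical leg: A = 24 × 195 = 4680.00, centroid at (12.00, 97.50).
horizontal leg: A = 150 × 14 = 2100.00, centroid at (99.00, 7.00).
ΣA = 6780.00 mm², ΣAx_c = 264060.00 mm³, ΣAy_c = 471000.00 mm³.
x_c = 264060.00/6780.00 = 38.95 mm; y_c = 471000.00/6780.00 = 69.47 mm.

x_c = 38.95 mm, y_c = 69.47 mm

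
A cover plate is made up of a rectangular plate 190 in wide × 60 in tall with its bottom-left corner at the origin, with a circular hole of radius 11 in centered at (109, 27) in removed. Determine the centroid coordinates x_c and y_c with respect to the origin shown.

Part | A | x̄ᵢ | ȳᵢ | A·x̄ᵢ | A·ȳᵢ
plate | 11400.00 | 95.00 | 30.00 | 1083000.00 | 342000.00
hole | -380.13 | 109.00 | 27.00 | -41434.47 | -10263.58
Σ | 11019.87 |  |  | 1041565.53 | 331736.42
x_c = 1041565.53 / 11019.87 = 94.52 in
y_c = 331736.42 / 11019.87 = 30.10 in

x_c = 94.52 in, y_c = 30.10 in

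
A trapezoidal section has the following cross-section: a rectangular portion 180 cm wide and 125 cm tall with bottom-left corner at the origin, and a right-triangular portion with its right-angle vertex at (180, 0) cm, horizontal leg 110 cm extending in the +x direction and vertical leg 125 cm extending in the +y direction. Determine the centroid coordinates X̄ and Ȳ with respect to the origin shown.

Part | A | x̄ᵢ | ȳᵢ | A·x̄ᵢ | A·ȳᵢ
rectangular portion | 22500.00 | 90.00 | 62.50 | 2025000.00 | 1406250.00
triangular portion | 6875.00 | 216.67 | 41.67 | 1489583.33 | 286458.33
Σ | 29375.00 |  |  | 3514583.33 | 1692708.33
X̄ = 3514583.33 / 29375.00 = 119.65 cm
Ȳ = 1692708.33 / 29375.00 = 57.62 cm

X̄ = 119.65 cm, Ȳ = 57.62 cm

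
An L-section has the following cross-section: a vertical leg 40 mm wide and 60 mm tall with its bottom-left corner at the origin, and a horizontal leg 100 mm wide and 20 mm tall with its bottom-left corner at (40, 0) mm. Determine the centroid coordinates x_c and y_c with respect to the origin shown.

Part | A | x̄ᵢ | ȳᵢ | A·x̄ᵢ | A·ȳᵢ
vertical leg | 2400.00 | 20.00 | 30.00 | 48000.00 | 72000.00
horizontal leg | 2000.00 | 90.00 | 10.00 | 180000.00 | 20000.00
Σ | 4400.00 |  |  | 228000.00 | 92000.00
x_c = 228000.00 / 4400.00 = 51.82 mm
y_c = 92000.00 / 4400.00 = 20.91 mm

x_c = 51.82 mm, y_c = 20.91 mm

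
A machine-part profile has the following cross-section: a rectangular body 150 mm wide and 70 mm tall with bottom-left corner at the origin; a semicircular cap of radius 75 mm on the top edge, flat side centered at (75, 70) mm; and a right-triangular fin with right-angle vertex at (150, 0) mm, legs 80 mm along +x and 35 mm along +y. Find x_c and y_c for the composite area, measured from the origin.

rectangular body: A = 150 × 70 = 10500.00, centroid at (75.00, 35.00).
semicircular top: A = ½π·75² = 8835.73, centroid at (75.00, 101.83).
triangular fin: A = ½·80·35 = 1400.00, centroid at (176.67, 11.67).
ΣA = 20735.73 mm², ΣAx_c = 1697513.03 mm³, ΣAy_c = 1283584.39 mm³.
x_c = 1697513.03/20735.73 = 81.86 mm; y_c = 1283584.39/20735.73 = 61.90 mm.

x_c = 81.86 mm, y_c = 61.90 mm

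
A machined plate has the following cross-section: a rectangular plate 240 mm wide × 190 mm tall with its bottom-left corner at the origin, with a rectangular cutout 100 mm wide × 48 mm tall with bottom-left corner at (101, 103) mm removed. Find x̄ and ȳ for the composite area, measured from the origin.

x̄ = 116.35 mm, ȳ = 91.24 mm

plate: A = 240 × 190 = 45600.00, centroid at (120.00, 95.00).
hole: A = −(100 × 48) = -4800.00, centroid at (151.00, 127.00).
ΣA = 40800.00 mm², ΣAx̄ = 4747200.00 mm³, ΣAȳ = 3722400.00 mm³.
x̄ = 4747200.00/40800.00 = 116.35 mm; ȳ = 3722400.00/40800.00 = 91.24 mm.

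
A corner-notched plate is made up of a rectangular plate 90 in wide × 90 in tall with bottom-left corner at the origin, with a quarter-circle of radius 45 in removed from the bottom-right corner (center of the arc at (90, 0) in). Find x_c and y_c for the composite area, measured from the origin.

plate: A = 90 × 90 = 8100.00, centroid at (45.00, 45.00).
removed quarter-circle: A = −¼π·45² = -1590.43, centroid at (70.90, 19.10).
ΣA = 6509.57 in²
ΣAx_c = (8100.00)(45.00) + (-1590.43)(70.90) = 251736.18 in³
ΣAy_c = (8100.00)(45.00) + (-1590.43)(19.10) = 334125.00 in³
x_c = 251736.18 / 6509.57 = 38.67 in
y_c = 334125.00 / 6509.57 = 51.33 in

x_c = 38.67 in, y_c = 51.33 in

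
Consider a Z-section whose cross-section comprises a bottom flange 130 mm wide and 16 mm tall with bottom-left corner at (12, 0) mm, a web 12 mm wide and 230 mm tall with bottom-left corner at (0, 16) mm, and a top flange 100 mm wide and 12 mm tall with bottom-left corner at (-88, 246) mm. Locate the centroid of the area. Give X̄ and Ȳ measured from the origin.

bottom flange: A = 130 × 16 = 2080.00, centroid at (77.00, 8.00).
web: A = 12 × 230 = 2760.00, centroid at (6.00, 131.00).
top flange: A = 100 × 12 = 1200.00, centroid at (-38.00, 252.00).
ΣA = 6040.00 mm²
ΣAX̄ = (2080.00)(77.00) + (2760.00)(6.00) + (1200.00)(-38.00) = 131120.00 mm³
ΣAȲ = (2080.00)(8.00) + (2760.00)(131.00) + (1200.00)(252.00) = 680600.00 mm³
X̄ = 131120.00 / 6040.00 = 21.71 mm
Ȳ = 680600.00 / 6040.00 = 112.68 mm

X̄ = 21.71 mm, Ȳ = 112.68 mm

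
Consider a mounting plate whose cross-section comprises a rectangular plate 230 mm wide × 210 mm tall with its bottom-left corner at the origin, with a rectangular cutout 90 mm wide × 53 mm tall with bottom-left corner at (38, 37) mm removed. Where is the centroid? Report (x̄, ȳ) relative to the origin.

x̄ = 118.51 mm, ȳ = 109.55 mm

plate: A = 230 × 210 = 48300.00, centroid at (115.00, 105.00).
hole: A = −(90 × 53) = -4770.00, centroid at (83.00, 63.50).
ΣA = 43530.00 mm²
ΣAx̄ = (48300.00)(115.00) + (-4770.00)(83.00) = 5158590.00 mm³
ΣAȳ = (48300.00)(105.00) + (-4770.00)(63.50) = 4768605.00 mm³
x̄ = 5158590.00 / 43530.00 = 118.51 mm
ȳ = 4768605.00 / 43530.00 = 109.55 mm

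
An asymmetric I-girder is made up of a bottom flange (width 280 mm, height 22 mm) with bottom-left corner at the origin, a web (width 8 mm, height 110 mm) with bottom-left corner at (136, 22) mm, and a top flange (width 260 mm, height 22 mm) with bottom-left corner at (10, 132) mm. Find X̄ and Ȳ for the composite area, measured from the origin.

Part | A | x̄ᵢ | ȳᵢ | A·x̄ᵢ | A·ȳᵢ
bottom flange | 6160.00 | 140.00 | 11.00 | 862400.00 | 67760.00
web | 880.00 | 140.00 | 77.00 | 123200.00 | 67760.00
top flange | 5720.00 | 140.00 | 143.00 | 800800.00 | 817960.00
Σ | 12760.00 |  |  | 1786400.00 | 953480.00
X̄ = 1786400.00 / 12760.00 = 140.00 mm
Ȳ = 953480.00 / 12760.00 = 74.72 mm

X̄ = 140.00 mm, Ȳ = 74.72 mm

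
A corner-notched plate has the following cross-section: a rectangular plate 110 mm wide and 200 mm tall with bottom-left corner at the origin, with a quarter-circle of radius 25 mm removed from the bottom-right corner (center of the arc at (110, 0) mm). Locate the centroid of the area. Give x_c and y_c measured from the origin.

x_c = 53.99 mm, y_c = 102.04 mm

plate: A = 110 × 200 = 22000.00, centroid at (55.00, 100.00).
removed quarter-circle: A = −¼π·25² = -490.87, centroid at (99.39, 10.61).
ΣA = 21509.13 mm²
ΣAx_c = (22000.00)(55.00) + (-490.87)(99.39) = 1161212.21 mm³
ΣAy_c = (22000.00)(100.00) + (-490.87)(10.61) = 2194791.67 mm³
x_c = 1161212.21 / 21509.13 = 53.99 mm
y_c = 2194791.67 / 21509.13 = 102.04 mm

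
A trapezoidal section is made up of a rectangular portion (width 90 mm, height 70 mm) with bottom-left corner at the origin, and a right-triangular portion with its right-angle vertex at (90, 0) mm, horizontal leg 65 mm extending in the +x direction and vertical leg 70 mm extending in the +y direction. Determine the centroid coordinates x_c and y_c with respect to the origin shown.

rectangular portion: A = 90 × 70 = 6300.00, centroid at (45.00, 35.00).
triangular portion: A = ½·65·70 = 2275.00, centroid at (111.67, 23.33).
ΣA = 8575.00 mm², ΣAx_c = 537541.67 mm³, ΣAy_c = 273583.33 mm³.
x_c = 537541.67/8575.00 = 62.69 mm; y_c = 273583.33/8575.00 = 31.90 mm.

x_c = 62.69 mm, y_c = 31.90 mm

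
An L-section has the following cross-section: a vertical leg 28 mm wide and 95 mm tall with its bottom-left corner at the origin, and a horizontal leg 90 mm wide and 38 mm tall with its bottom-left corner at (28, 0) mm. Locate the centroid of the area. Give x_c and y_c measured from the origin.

x_c = 47.19 mm, y_c = 31.47 mm

vertical leg: A = 28 × 95 = 2660.00, centroid at (14.00, 47.50).
horizontal leg: A = 90 × 38 = 3420.00, centroid at (73.00, 19.00).
ΣA = 6080.00 mm²
ΣAx_c = (2660.00)(14.00) + (3420.00)(73.00) = 286900.00 mm³
ΣAy_c = (2660.00)(47.50) + (3420.00)(19.00) = 191330.00 mm³
x_c = 286900.00 / 6080.00 = 47.19 mm
y_c = 191330.00 / 6080.00 = 31.47 mm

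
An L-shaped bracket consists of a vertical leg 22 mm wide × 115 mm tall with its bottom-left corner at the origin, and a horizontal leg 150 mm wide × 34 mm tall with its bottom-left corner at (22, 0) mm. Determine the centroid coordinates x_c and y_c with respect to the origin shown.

x_c = 68.48 mm, y_c = 30.43 mm

vertical leg: A = 22 × 115 = 2530.00, centroid at (11.00, 57.50).
horizontal leg: A = 150 × 34 = 5100.00, centroid at (97.00, 17.00).
ΣA = 7630.00 mm², ΣAx_c = 522530.00 mm³, ΣAy_c = 232175.00 mm³.
x_c = 522530.00/7630.00 = 68.48 mm; y_c = 232175.00/7630.00 = 30.43 mm.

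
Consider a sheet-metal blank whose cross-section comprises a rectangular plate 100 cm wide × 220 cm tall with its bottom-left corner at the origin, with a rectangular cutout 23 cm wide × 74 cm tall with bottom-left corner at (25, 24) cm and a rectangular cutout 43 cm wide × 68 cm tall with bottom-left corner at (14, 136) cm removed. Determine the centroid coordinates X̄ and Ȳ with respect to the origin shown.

X̄ = 53.76 cm, Ȳ = 104.70 cm

plate: A = 100 × 220 = 22000.00, centroid at (50.00, 110.00).
hole 1: A = −(23 × 74) = -1702.00, centroid at (36.50, 61.00).
hole 2: A = −(43 × 68) = -2924.00, centroid at (35.50, 170.00).
ΣA = 17374.00 cm²
ΣAX̄ = (22000.00)(50.00) + (-1702.00)(36.50) + (-2924.00)(35.50) = 934075.00 cm³
ΣAȲ = (22000.00)(110.00) + (-1702.00)(61.00) + (-2924.00)(170.00) = 1819098.00 cm³
X̄ = 934075.00 / 17374.00 = 53.76 cm
Ȳ = 1819098.00 / 17374.00 = 104.70 cm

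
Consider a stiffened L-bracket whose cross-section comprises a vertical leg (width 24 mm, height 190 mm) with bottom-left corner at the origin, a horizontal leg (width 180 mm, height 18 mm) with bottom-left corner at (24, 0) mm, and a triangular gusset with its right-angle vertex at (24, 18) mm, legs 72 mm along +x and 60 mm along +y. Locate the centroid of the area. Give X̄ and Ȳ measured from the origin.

vertical leg: A = 24 × 190 = 4560.00, centroid at (12.00, 95.00).
horizontal leg: A = 180 × 18 = 3240.00, centroid at (114.00, 9.00).
gusset: A = ½·72·60 = 2160.00, centroid at (48.00, 38.00).
ΣA = 9960.00 mm², ΣAX̄ = 527760.00 mm³, ΣAȲ = 544440.00 mm³.
X̄ = 527760.00/9960.00 = 52.99 mm; Ȳ = 544440.00/9960.00 = 54.66 mm.

X̄ = 52.99 mm, Ȳ = 54.66 mm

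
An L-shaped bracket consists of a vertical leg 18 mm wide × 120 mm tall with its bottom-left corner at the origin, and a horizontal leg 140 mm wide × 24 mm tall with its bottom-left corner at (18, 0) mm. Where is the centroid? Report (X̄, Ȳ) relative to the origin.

X̄ = 57.09 mm, Ȳ = 30.78 mm

vertical leg: A = 18 × 120 = 2160.00, centroid at (9.00, 60.00).
horizontal leg: A = 140 × 24 = 3360.00, centroid at (88.00, 12.00).
ΣA = 5520.00 mm²
ΣAX̄ = (2160.00)(9.00) + (3360.00)(88.00) = 315120.00 mm³
ΣAȲ = (2160.00)(60.00) + (3360.00)(12.00) = 169920.00 mm³
X̄ = 315120.00 / 5520.00 = 57.09 mm
Ȳ = 169920.00 / 5520.00 = 30.78 mm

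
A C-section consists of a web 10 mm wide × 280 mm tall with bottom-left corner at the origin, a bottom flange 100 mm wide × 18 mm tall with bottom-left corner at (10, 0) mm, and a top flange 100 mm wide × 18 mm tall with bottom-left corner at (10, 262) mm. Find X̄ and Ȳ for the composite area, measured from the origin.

web: A = 10 × 280 = 2800.00, centroid at (5.00, 140.00).
bottom flange: A = 100 × 18 = 1800.00, centroid at (60.00, 9.00).
top flange: A = 100 × 18 = 1800.00, centroid at (60.00, 271.00).
ΣA = 6400.00 mm², ΣAX̄ = 230000.00 mm³, ΣAȲ = 896000.00 mm³.
X̄ = 230000.00/6400.00 = 35.94 mm; Ȳ = 896000.00/6400.00 = 140.00 mm.

X̄ = 35.94 mm, Ȳ = 140.00 mm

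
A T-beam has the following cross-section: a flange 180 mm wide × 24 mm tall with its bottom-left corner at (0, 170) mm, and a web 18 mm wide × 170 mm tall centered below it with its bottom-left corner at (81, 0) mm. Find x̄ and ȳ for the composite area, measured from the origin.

x̄ = 90.00 mm, ȳ = 141.78 mm

web: A = 18 × 170 = 3060.00, centroid at (90.00, 85.00).
flange: A = 180 × 24 = 4320.00, centroid at (90.00, 182.00).
ΣA = 7380.00 mm², ΣAx̄ = 664200.00 mm³, ΣAȳ = 1046340.00 mm³.
x̄ = 664200.00/7380.00 = 90.00 mm; ȳ = 1046340.00/7380.00 = 141.78 mm.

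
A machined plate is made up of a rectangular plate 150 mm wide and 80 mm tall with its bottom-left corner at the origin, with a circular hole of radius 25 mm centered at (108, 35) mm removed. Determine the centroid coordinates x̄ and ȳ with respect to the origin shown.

plate: A = 150 × 80 = 12000.00, centroid at (75.00, 40.00).
hole: A = −π·25² = -1963.50, centroid at (108.00, 35.00).
ΣA = 10036.50 mm²
ΣAx̄ = (12000.00)(75.00) + (-1963.50)(108.00) = 687942.50 mm³
ΣAȳ = (12000.00)(40.00) + (-1963.50)(35.00) = 411277.66 mm³
x̄ = 687942.50 / 10036.50 = 68.54 mm
ȳ = 411277.66 / 10036.50 = 40.98 mm

x̄ = 68.54 mm, ȳ = 40.98 mm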